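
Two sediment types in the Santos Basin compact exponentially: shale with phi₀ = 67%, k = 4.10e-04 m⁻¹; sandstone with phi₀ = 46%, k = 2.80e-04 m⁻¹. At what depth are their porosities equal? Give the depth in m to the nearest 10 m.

2890 m

Working in km (1 km = 1000 m; k in km⁻¹ = k in m⁻¹ × 1000):
Set phi₀ₐ e^(−kₐZ) = phi₀ᵦ e^(−kᵦZ) ⇒ ln(phi₀ₐ/phi₀ᵦ) = (kₐ − kᵦ)·Z
Z = ln(0.67/0.46) / (0.41 − 0.28) = 0.3761 / 0.13 = 2.893 km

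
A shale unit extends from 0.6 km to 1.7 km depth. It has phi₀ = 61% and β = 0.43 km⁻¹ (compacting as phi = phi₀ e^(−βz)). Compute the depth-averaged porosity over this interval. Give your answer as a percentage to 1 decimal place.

⟨phi⟩ = (1/(z₂−z₁)) ∫ phi₀ e^(−βz) dz = phi₀·(e^(−β·z₁) − e^(−β·z₂)) / (β·(z₂−z₁))
e^(−0.43×0.6) = 0.7726; e^(−0.43×1.7) = 0.4814
⟨phi⟩ = 0.61 × (0.7726 − 0.4814) / (0.43 × 1.1) = 0.61 × 0.6156 = 0.3755

37.6%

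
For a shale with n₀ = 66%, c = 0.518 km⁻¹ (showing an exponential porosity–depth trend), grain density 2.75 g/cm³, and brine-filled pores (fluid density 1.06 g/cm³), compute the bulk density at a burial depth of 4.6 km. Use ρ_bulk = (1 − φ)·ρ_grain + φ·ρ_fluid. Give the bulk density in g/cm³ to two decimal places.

Porosity at depth: n = 0.66·exp(−0.518×4.6) = 0.66×0.0923 = 0.0609
Bulk density: ρ_b = (1−n)ρ_g + n·ρ_f = 0.9391×2.75 + 0.0609×1.06
       = 2.582 + 0.065 = 2.647 g/cm³

2.65 g/cm³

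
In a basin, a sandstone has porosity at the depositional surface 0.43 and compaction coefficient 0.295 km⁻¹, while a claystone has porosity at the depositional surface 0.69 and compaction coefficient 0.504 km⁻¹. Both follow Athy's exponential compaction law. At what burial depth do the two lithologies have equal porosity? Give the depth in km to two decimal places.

2.26 km

Set phi₀ₐ e^(−cₐZ) = phi₀ᵦ e^(−cᵦZ) ⇒ ln(phi₀ₐ/phi₀ᵦ) = (cₐ − cᵦ)·Z
Z = ln(0.43/0.69) / (0.295 − 0.504) = -0.4729 / -0.209 = 2.263 km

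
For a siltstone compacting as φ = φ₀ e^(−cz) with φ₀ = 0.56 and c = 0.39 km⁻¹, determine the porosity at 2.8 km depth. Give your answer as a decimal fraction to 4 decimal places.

0.1879

φ = φ₀·exp(−c·z) = 0.56 × exp(−0.39 × 2.8) = 0.56 × exp(−1.092)
  = 0.56 × 0.3355 = 0.1879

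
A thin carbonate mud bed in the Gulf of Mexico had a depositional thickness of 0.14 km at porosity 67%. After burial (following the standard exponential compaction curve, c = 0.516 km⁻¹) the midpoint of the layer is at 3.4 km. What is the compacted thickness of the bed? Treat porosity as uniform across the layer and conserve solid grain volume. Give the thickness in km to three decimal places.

0.052 km

Porosity at 3.4 km: φ = 0.67·exp(−0.516×3.4) = 0.1159
Solid-volume conservation: h(1−φ) = h₀(1−φ₀) ⇒ h = h₀·(1−φ₀)/(1−φ)
h = 0.14 × (1 − 0.67)/(1 − 0.1159) = 0.14 × 0.3733 = 0.0523 km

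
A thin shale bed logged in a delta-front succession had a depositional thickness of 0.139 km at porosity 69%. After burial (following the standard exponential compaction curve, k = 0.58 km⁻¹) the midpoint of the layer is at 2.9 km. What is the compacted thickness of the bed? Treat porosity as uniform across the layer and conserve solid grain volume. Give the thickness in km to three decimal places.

0.049 km

Porosity at 2.9 km: n = 0.69·exp(−0.58×2.9) = 0.1283
Solid-volume conservation: h(1−n) = h₀(1−n₀) ⇒ h = h₀·(1−n₀)/(1−n)
h = 0.139 × (1 − 0.69)/(1 − 0.1283) = 0.139 × 0.3556 = 0.0494 km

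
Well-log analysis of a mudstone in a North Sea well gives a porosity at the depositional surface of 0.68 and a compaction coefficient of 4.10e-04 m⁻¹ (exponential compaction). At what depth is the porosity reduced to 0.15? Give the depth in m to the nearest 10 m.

Working in km (1 km = 1000 m; c in km⁻¹ = c in m⁻¹ × 1000):
Invert Athy's law: Z = ln(phi₀/phi) / c
Z = ln(0.68/0.15) / 0.41 = ln(4.533) / 0.41 = 1.5115 / 0.41 = 3.686 km

3690 m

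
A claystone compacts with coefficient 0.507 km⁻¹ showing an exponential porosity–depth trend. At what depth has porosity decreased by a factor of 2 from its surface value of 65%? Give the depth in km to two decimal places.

1.37 km

φ/φ₀ = 1/2 ⇒ exp(−β·d) = 1/2 ⇒ d = ln(2) / β
d = 0.6931 / 0.507 = 1.367 km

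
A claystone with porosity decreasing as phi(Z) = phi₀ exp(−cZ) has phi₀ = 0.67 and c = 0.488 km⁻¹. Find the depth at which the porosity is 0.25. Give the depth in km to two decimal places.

Invert Athy's law: Z = ln(phi₀/phi) / c
Z = ln(0.67/0.25) / 0.488 = ln(2.68) / 0.488 = 0.9858 / 0.488 = 2.020 km

2.02 km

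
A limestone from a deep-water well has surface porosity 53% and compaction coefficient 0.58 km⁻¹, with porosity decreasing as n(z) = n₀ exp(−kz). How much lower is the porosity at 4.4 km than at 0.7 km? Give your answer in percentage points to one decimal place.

n(0.7) = 0.53·e^(−0.58×0.7) = 0.3531
n(4.4) = 0.53·e^(−0.58×4.4) = 0.0413
Δn = 0.3531 − 0.0413 = 0.3118

31.2 percentage points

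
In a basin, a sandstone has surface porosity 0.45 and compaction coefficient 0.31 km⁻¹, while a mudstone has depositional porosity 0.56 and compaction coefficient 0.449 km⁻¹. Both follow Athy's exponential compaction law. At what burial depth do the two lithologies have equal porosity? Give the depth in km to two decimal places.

Set φ₀ₐ e^(−βₐd) = φ₀ᵦ e^(−βᵦd) ⇒ ln(φ₀ₐ/φ₀ᵦ) = (βₐ − βᵦ)·d
d = ln(0.45/0.56) / (0.31 − 0.449) = -0.2187 / -0.139 = 1.573 km

1.57 km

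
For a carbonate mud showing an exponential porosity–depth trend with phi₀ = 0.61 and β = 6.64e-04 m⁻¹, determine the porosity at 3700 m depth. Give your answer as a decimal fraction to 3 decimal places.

Working in km (1 km = 1000 m; β in km⁻¹ = β in m⁻¹ × 1000):
phi = phi₀·exp(−β·z) = 0.61 × exp(−0.664 × 3.7) = 0.61 × exp(−2.457)
  = 0.61 × 0.0857 = 0.0523

0.052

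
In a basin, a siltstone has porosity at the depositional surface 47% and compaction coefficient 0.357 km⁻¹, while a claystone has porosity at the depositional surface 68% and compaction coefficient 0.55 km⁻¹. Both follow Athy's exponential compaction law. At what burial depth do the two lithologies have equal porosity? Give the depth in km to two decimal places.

Set n₀ₐ e^(−kₐd) = n₀ᵦ e^(−kᵦd) ⇒ ln(n₀ₐ/n₀ᵦ) = (kₐ − kᵦ)·d
d = ln(0.47/0.68) / (0.357 − 0.55) = -0.3694 / -0.193 = 1.914 km

1.91 km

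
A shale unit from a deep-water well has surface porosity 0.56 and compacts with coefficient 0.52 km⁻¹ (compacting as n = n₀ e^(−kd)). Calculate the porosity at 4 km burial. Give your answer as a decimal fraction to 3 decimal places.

n = n₀·exp(−k·d) = 0.56 × exp(−0.52 × 4) = 0.56 × exp(−2.08)
  = 0.56 × 0.1249 = 0.0700

0.070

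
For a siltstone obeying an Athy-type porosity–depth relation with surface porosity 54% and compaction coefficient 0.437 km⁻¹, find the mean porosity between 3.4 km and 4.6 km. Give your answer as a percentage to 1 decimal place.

9.5%

⟨n⟩ = (1/(z₂−z₁)) ∫ n₀ e^(−cz) dz = n₀·(e^(−c·z₁) − e^(−c·z₂)) / (c·(z₂−z₁))
e^(−0.437×3.4) = 0.2263; e^(−0.437×4.6) = 0.1340
⟨n⟩ = 0.54 × (0.2263 − 0.1340) / (0.437 × 1.2) = 0.54 × 0.1761 = 0.0951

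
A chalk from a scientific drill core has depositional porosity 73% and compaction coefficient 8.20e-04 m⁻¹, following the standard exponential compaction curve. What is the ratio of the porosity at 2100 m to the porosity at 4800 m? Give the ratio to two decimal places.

Working in km (1 km = 1000 m; β in km⁻¹ = β in m⁻¹ × 1000):
φ(z₁)/φ(z₂) = e^(−β·z₁)/e^(−β·z₂) = e^{β(z₂−z₁)}
= exp(0.82 × 2.7) = exp(2.214) = 9.1523

9.15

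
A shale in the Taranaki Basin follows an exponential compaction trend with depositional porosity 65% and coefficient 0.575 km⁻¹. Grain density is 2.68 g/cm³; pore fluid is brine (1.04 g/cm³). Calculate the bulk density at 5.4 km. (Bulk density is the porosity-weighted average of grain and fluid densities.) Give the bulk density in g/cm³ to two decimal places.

2.63 g/cm³

Porosity at depth: φ = 0.65·exp(−0.575×5.4) = 0.65×0.0448 = 0.0291
Bulk density: ρ_b = (1−φ)ρ_g + φ·ρ_f = 0.9709×2.68 + 0.0291×1.04
       = 2.602 + 0.030 = 2.632 g/cm³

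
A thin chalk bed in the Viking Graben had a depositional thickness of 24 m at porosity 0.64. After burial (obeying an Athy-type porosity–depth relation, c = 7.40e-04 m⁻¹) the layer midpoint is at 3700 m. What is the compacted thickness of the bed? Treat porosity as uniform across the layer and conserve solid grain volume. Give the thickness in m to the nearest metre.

Working in km (1 km = 1000 m; c in km⁻¹ = c in m⁻¹ × 1000):
Porosity at 3.7 km: φ = 0.64·exp(−0.74×3.7) = 0.0414
Solid-volume conservation: h(1−φ) = h₀(1−φ₀) ⇒ h = h₀·(1−φ₀)/(1−φ)
h = 0.024 × (1 − 0.64)/(1 − 0.0414) = 0.024 × 0.3756 = 0.0090 km

9 m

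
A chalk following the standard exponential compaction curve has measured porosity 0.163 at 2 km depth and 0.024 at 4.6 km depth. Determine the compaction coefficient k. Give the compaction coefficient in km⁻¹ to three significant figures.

Athy: n(Z) = n₀ e^(−kZ) ⇒ n₁/n₂ = e^{k(Z₂−Z₁)} ⇒ k = ln(n₁/n₂)/(Z₂−Z₁)
k = ln(0.163/0.024) / (4.6 − 2) = ln(6.792) / 2.6 = 1.9157 / 2.6 = 0.7368 km⁻¹

0.737 km⁻¹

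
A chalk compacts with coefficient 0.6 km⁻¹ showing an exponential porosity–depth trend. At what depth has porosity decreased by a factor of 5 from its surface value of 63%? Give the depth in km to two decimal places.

2.68 km

n/n₀ = 1/5 ⇒ exp(−k·d) = 1/5 ⇒ d = ln(5) / k
d = 1.6094 / 0.6 = 2.682 km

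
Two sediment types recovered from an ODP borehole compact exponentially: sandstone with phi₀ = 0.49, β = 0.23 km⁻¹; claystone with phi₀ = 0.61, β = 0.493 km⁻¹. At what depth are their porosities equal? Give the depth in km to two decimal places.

Set phi₀ₐ e^(−βₐd) = phi₀ᵦ e^(−βᵦd) ⇒ ln(phi₀ₐ/phi₀ᵦ) = (βₐ − βᵦ)·d
d = ln(0.49/0.61) / (0.23 − 0.493) = -0.2191 / -0.263 = 0.833 km

0.83 km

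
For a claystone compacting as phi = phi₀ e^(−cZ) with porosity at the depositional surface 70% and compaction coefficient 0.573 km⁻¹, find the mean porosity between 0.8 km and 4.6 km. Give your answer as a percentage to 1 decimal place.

⟨phi⟩ = (1/(Z₂−Z₁)) ∫ phi₀ e^(−cZ) dZ = phi₀·(e^(−c·Z₁) − e^(−c·Z₂)) / (c·(Z₂−Z₁))
e^(−0.573×0.8) = 0.6323; e^(−0.573×4.6) = 0.0717
⟨phi⟩ = 0.7 × (0.6323 − 0.0717) / (0.573 × 3.8) = 0.7 × 0.2575 = 0.1802

18.0%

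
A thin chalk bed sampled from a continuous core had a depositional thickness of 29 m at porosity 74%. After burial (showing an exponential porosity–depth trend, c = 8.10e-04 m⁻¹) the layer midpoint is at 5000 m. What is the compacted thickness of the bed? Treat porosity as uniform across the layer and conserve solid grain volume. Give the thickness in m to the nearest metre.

8 m

Working in km (1 km = 1000 m; c in km⁻¹ = c in m⁻¹ × 1000):
Porosity at 5 km: n = 0.74·exp(−0.81×5) = 0.0129
Solid-volume conservation: h(1−n) = h₀(1−n₀) ⇒ h = h₀·(1−n₀)/(1−n)
h = 0.029 × (1 − 0.74)/(1 − 0.0129) = 0.029 × 0.2634 = 0.0076 km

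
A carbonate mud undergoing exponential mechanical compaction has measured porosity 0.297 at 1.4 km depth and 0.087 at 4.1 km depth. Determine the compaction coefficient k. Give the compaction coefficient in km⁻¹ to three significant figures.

0.455 km⁻¹

Athy: phi(z) = phi₀ e^(−kz) ⇒ phi₁/phi₂ = e^{k(z₂−z₁)} ⇒ k = ln(phi₁/phi₂)/(z₂−z₁)
k = ln(0.297/0.087) / (4.1 − 1.4) = ln(3.414) / 2.7 = 1.2278 / 2.7 = 0.4547 km⁻¹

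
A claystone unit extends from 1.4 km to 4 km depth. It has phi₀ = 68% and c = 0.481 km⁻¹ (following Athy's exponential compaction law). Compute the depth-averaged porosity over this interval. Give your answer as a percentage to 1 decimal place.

⟨phi⟩ = (1/(Z₂−Z₁)) ∫ phi₀ e^(−cZ) dZ = phi₀·(e^(−c·Z₁) − e^(−c·Z₂)) / (c·(Z₂−Z₁))
e^(−0.481×1.4) = 0.5100; e^(−0.481×4) = 0.1460
⟨phi⟩ = 0.68 × (0.5100 − 0.1460) / (0.481 × 2.6) = 0.68 × 0.2910 = 0.1979

19.8%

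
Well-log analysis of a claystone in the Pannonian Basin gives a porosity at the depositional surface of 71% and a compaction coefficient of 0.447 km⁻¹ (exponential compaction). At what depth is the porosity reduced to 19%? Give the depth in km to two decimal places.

Invert Athy's law: z = ln(phi₀/phi) / c
z = ln(0.71/0.19) / 0.447 = ln(3.737) / 0.447 = 1.3182 / 0.447 = 2.949 km

2.95 km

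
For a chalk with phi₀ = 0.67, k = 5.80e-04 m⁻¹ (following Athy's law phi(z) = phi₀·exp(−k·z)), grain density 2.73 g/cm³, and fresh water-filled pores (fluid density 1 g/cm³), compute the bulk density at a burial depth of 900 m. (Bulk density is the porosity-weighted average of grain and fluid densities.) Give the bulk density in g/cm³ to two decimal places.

Working in km (1 km = 1000 m; k in km⁻¹ = k in m⁻¹ × 1000):
Porosity at depth: phi = 0.67·exp(−0.58×0.9) = 0.67×0.5933 = 0.3975
Bulk density: ρ_b = (1−phi)ρ_g + phi·ρ_f = 0.6025×2.73 + 0.3975×1
       = 1.645 + 0.398 = 2.042 g/cm³

2.04 g/cm³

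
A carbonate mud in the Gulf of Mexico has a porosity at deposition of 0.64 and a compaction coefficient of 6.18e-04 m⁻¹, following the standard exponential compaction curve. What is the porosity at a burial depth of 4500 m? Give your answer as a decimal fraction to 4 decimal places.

Working in km (1 km = 1000 m; β in km⁻¹ = β in m⁻¹ × 1000):
φ = φ₀·exp(−β·Z) = 0.64 × exp(−0.618 × 4.5) = 0.64 × exp(−2.781)
  = 0.64 × 0.0620 = 0.0397

0.0397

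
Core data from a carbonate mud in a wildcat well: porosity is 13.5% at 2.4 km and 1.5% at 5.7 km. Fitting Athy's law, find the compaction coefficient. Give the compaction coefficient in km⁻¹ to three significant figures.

Athy: phi(d) = phi₀ e^(−βd) ⇒ phi₁/phi₂ = e^{β(d₂−d₁)} ⇒ β = ln(phi₁/phi₂)/(d₂−d₁)
β = ln(0.135/0.015) / (5.7 − 2.4) = ln(9) / 3.3 = 2.1972 / 3.3 = 0.6658 km⁻¹

0.666 km⁻¹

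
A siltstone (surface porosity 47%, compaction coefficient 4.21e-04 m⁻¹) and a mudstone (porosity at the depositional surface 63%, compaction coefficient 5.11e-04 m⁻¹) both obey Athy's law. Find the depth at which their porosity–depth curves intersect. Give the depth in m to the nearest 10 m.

3260 m

Working in km (1 km = 1000 m; k in km⁻¹ = k in m⁻¹ × 1000):
Set φ₀ₐ e^(−kₐd) = φ₀ᵦ e^(−kᵦd) ⇒ ln(φ₀ₐ/φ₀ᵦ) = (kₐ − kᵦ)·d
d = ln(0.47/0.63) / (0.421 − 0.511) = -0.2930 / -0.09 = 3.255 km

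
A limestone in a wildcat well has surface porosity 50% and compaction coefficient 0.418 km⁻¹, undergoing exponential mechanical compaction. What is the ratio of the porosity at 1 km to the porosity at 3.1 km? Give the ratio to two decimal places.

φ(d₁)/φ(d₂) = e^(−c·d₁)/e^(−c·d₂) = e^{c(d₂−d₁)}
= exp(0.418 × 2.1) = exp(0.8778) = 2.4056

2.41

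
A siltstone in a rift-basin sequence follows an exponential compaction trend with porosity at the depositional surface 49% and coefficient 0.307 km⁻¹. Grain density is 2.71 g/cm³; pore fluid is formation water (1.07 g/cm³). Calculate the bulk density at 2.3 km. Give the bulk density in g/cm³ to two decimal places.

2.31 g/cm³

Porosity at depth: n = 0.49·exp(−0.307×2.3) = 0.49×0.4936 = 0.2418
Bulk density: ρ_b = (1−n)ρ_g + n·ρ_f = 0.7582×2.71 + 0.2418×1.07
       = 2.055 + 0.259 = 2.313 g/cm³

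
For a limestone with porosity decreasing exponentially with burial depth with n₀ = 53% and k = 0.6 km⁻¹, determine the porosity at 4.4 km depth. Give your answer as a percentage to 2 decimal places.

3.78%

n = n₀·exp(−k·d) = 0.53 × exp(−0.6 × 4.4) = 0.53 × exp(−2.64)
  = 0.53 × 0.0714 = 0.0378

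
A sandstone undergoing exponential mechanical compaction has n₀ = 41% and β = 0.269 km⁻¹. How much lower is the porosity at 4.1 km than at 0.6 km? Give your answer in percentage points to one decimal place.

n(0.6) = 0.41·e^(−0.269×0.6) = 0.3489
n(4.1) = 0.41·e^(−0.269×4.1) = 0.1361
Δn = 0.3489 − 0.1361 = 0.2128

21.3 percentage points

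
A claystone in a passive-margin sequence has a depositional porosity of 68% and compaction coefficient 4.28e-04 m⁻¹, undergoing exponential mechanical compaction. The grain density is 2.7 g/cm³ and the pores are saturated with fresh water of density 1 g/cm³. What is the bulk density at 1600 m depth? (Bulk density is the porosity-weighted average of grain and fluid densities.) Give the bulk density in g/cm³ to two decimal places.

Working in km (1 km = 1000 m; β in km⁻¹ = β in m⁻¹ × 1000):
Porosity at depth: φ = 0.68·exp(−0.428×1.6) = 0.68×0.5042 = 0.3428
Bulk density: ρ_b = (1−φ)ρ_g + φ·ρ_f = 0.6572×2.7 + 0.3428×1
       = 1.774 + 0.343 = 2.117 g/cm³

2.12 g/cm³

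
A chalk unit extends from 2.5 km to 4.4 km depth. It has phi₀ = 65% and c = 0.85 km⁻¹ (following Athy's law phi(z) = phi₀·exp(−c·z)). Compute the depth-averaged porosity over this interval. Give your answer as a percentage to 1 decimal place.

⟨phi⟩ = (1/(z₂−z₁)) ∫ phi₀ e^(−cz) dz = phi₀·(e^(−c·z₁) − e^(−c·z₂)) / (c·(z₂−z₁))
e^(−0.85×2.5) = 0.1194; e^(−0.85×4.4) = 0.0238
⟨phi⟩ = 0.65 × (0.1194 − 0.0238) / (0.85 × 1.9) = 0.65 × 0.0592 = 0.0385

3.9%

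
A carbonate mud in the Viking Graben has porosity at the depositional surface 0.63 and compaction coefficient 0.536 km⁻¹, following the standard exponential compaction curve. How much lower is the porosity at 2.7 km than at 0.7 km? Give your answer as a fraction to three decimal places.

0.285

n(0.7) = 0.63·e^(−0.536×0.7) = 0.4329
n(2.7) = 0.63·e^(−0.536×2.7) = 0.1482
Δn = 0.4329 − 0.1482 = 0.2847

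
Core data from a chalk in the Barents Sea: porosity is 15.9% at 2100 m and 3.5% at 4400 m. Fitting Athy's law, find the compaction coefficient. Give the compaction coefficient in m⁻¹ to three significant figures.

Working in km (1 km = 1000 m; k in km⁻¹ = k in m⁻¹ × 1000):
Athy: φ(d) = φ₀ e^(−kd) ⇒ φ₁/φ₂ = e^{k(d₂−d₁)} ⇒ k = ln(φ₁/φ₂)/(d₂−d₁)
k = ln(0.159/0.035) / (4.4 − 2.1) = ln(4.543) / 2.3 = 1.5136 / 2.3 = 0.6581 km⁻¹

0.000658 m⁻¹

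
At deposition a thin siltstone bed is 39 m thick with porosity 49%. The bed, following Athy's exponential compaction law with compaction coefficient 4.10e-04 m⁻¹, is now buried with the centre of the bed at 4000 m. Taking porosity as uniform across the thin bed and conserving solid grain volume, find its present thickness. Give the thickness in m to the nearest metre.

Working in km (1 km = 1000 m; β in km⁻¹ = β in m⁻¹ × 1000):
Porosity at 4 km: phi = 0.49·exp(−0.41×4) = 0.0951
Solid-volume conservation: h(1−phi) = h₀(1−phi₀) ⇒ h = h₀·(1−phi₀)/(1−phi)
h = 0.039 × (1 − 0.49)/(1 − 0.0951) = 0.039 × 0.5636 = 0.0220 km

22 m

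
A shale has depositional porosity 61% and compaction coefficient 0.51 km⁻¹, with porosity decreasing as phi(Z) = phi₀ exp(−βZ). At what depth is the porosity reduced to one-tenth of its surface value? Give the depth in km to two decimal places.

phi/phi₀ = 1/10 ⇒ exp(−β·Z) = 1/10 ⇒ Z = ln(10) / β
Z = 2.3026 / 0.51 = 4.515 km

4.51 km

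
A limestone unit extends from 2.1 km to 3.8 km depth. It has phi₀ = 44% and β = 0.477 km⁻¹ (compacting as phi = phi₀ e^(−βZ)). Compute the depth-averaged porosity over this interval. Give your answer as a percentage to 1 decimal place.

11.1%

⟨phi⟩ = (1/(Z₂−Z₁)) ∫ phi₀ e^(−βZ) dZ = phi₀·(e^(−β·Z₁) − e^(−β·Z₂)) / (β·(Z₂−Z₁))
e^(−0.477×2.1) = 0.3673; e^(−0.477×3.8) = 0.1632
⟨phi⟩ = 0.44 × (0.3673 − 0.1632) / (0.477 × 1.7) = 0.44 × 0.2516 = 0.1107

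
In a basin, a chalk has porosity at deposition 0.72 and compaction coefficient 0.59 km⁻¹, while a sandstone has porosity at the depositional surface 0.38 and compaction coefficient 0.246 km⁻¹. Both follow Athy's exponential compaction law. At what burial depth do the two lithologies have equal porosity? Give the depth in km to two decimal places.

1.86 km

Set phi₀ₐ e^(−kₐZ) = phi₀ᵦ e^(−kᵦZ) ⇒ ln(phi₀ₐ/phi₀ᵦ) = (kₐ − kᵦ)·Z
Z = ln(0.72/0.38) / (0.59 − 0.246) = 0.6391 / 0.344 = 1.858 km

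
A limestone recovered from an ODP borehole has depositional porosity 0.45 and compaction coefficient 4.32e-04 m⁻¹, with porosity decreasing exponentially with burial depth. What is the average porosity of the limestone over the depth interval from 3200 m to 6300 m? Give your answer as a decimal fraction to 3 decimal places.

0.062

Working in km (1 km = 1000 m; c in km⁻¹ = c in m⁻¹ × 1000):
⟨n⟩ = (1/(d₂−d₁)) ∫ n₀ e^(−cd) dd = n₀·(e^(−c·d₁) − e^(−c·d₂)) / (c·(d₂−d₁))
e^(−0.432×3.2) = 0.2510; e^(−0.432×6.3) = 0.0658
⟨n⟩ = 0.45 × (0.2510 − 0.0658) / (0.432 × 3.1) = 0.45 × 0.1383 = 0.0622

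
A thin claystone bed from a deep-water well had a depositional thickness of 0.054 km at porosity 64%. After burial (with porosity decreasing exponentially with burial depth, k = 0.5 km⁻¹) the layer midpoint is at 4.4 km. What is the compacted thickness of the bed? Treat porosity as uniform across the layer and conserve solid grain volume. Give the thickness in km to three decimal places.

Porosity at 4.4 km: n = 0.64·exp(−0.5×4.4) = 0.0709
Solid-volume conservation: h(1−n) = h₀(1−n₀) ⇒ h = h₀·(1−n₀)/(1−n)
h = 0.054 × (1 − 0.64)/(1 − 0.0709) = 0.054 × 0.3875 = 0.0209 km

0.021 km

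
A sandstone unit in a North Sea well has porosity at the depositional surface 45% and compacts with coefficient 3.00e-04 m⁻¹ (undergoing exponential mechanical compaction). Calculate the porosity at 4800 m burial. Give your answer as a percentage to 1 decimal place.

Working in km (1 km = 1000 m; c in km⁻¹ = c in m⁻¹ × 1000):
n = n₀·exp(−c·d) = 0.45 × exp(−0.3 × 4.8) = 0.45 × exp(−1.44)
  = 0.45 × 0.2369 = 0.1066

10.7%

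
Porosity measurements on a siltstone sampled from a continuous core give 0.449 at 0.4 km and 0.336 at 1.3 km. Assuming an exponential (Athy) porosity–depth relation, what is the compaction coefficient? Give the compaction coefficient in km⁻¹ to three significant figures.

0.322 km⁻¹

Athy: phi(d) = phi₀ e^(−cd) ⇒ phi₁/phi₂ = e^{c(d₂−d₁)} ⇒ c = ln(phi₁/phi₂)/(d₂−d₁)
c = ln(0.449/0.336) / (1.3 − 0.4) = ln(1.336) / 0.9 = 0.2899 / 0.9 = 0.3221 km⁻¹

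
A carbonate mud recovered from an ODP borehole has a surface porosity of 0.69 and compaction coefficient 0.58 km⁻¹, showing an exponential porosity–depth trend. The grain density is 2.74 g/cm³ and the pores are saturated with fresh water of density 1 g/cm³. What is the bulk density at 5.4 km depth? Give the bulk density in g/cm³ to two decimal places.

2.69 g/cm³

Porosity at depth: phi = 0.69·exp(−0.58×5.4) = 0.69×0.0436 = 0.0301
Bulk density: ρ_b = (1−phi)ρ_g + phi·ρ_f = 0.9699×2.74 + 0.0301×1
       = 2.658 + 0.030 = 2.688 g/cm³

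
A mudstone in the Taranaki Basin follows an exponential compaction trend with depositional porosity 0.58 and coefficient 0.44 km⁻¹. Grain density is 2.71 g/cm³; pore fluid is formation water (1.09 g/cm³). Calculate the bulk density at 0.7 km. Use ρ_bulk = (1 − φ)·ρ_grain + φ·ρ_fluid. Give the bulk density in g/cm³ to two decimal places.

Porosity at depth: φ = 0.58·exp(−0.44×0.7) = 0.58×0.7349 = 0.4263
Bulk density: ρ_b = (1−φ)ρ_g + φ·ρ_f = 0.5737×2.71 + 0.4263×1.09
       = 1.555 + 0.465 = 2.019 g/cm³

2.02 g/cm³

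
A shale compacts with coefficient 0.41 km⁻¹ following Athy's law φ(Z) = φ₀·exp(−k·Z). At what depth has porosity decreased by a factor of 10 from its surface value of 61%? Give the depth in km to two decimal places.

5.62 km

φ/φ₀ = 1/10 ⇒ exp(−k·Z) = 1/10 ⇒ Z = ln(10) / k
Z = 2.3026 / 0.41 = 5.616 km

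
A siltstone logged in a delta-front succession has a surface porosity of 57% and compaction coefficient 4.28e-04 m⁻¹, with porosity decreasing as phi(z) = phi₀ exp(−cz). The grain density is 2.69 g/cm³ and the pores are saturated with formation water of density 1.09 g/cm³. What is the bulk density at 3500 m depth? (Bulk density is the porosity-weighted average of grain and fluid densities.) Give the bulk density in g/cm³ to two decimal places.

2.49 g/cm³

Working in km (1 km = 1000 m; c in km⁻¹ = c in m⁻¹ × 1000):
Porosity at depth: phi = 0.57·exp(−0.428×3.5) = 0.57×0.2236 = 0.1274
Bulk density: ρ_b = (1−phi)ρ_g + phi·ρ_f = 0.8726×2.69 + 0.1274×1.09
       = 2.347 + 0.139 = 2.486 g/cm³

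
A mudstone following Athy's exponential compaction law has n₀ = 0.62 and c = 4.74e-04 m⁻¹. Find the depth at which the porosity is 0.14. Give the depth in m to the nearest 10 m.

Working in km (1 km = 1000 m; c in km⁻¹ = c in m⁻¹ × 1000):
Invert Athy's law: z = ln(n₀/n) / c
z = ln(0.62/0.14) / 0.474 = ln(4.429) / 0.474 = 1.4881 / 0.474 = 3.139 km

3140 m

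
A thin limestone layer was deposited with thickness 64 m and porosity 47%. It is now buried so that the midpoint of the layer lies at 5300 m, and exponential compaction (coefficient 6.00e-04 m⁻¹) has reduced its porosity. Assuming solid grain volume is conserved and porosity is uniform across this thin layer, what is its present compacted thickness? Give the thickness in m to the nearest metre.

35 m

Working in km (1 km = 1000 m; β in km⁻¹ = β in m⁻¹ × 1000):
Porosity at 5.3 km: n = 0.47·exp(−0.6×5.3) = 0.0195
Solid-volume conservation: h(1−n) = h₀(1−n₀) ⇒ h = h₀·(1−n₀)/(1−n)
h = 0.064 × (1 − 0.47)/(1 − 0.0195) = 0.064 × 0.5406 = 0.0346 km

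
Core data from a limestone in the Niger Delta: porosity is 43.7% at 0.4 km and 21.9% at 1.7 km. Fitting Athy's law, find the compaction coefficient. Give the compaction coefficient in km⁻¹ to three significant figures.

Athy: φ(z) = φ₀ e^(−cz) ⇒ φ₁/φ₂ = e^{c(z₂−z₁)} ⇒ c = ln(φ₁/φ₂)/(z₂−z₁)
c = ln(0.437/0.219) / (1.7 − 0.4) = ln(1.995) / 1.3 = 0.6909 / 1.3 = 0.5314 km⁻¹

0.531 km⁻¹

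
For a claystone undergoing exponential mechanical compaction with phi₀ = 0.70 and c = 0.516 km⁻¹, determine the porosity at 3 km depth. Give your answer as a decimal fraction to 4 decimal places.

0.1489

phi = phi₀·exp(−c·d) = 0.7 × exp(−0.516 × 3) = 0.7 × exp(−1.548)
  = 0.7 × 0.2127 = 0.1489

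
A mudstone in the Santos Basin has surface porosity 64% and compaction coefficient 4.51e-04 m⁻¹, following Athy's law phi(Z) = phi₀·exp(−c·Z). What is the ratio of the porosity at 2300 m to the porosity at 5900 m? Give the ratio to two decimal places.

5.07

Working in km (1 km = 1000 m; c in km⁻¹ = c in m⁻¹ × 1000):
phi(Z₁)/phi(Z₂) = e^(−c·Z₁)/e^(−c·Z₂) = e^{c(Z₂−Z₁)}
= exp(0.451 × 3.6) = exp(1.624) = 5.0713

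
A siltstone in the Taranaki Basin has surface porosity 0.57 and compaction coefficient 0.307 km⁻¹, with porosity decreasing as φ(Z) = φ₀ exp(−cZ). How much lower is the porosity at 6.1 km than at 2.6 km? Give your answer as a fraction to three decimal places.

φ(2.6) = 0.57·e^(−0.307×2.6) = 0.2566
φ(6.1) = 0.57·e^(−0.307×6.1) = 0.0876
Δφ = 0.2566 − 0.0876 = 0.1690

0.169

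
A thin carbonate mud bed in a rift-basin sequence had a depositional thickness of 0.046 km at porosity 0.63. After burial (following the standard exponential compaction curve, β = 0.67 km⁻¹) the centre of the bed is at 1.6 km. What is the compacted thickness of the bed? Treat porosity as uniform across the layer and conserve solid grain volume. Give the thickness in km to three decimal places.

Porosity at 1.6 km: φ = 0.63·exp(−0.67×1.6) = 0.2157
Solid-volume conservation: h(1−φ) = h₀(1−φ₀) ⇒ h = h₀·(1−φ₀)/(1−φ)
h = 0.046 × (1 − 0.63)/(1 − 0.2157) = 0.046 × 0.4717 = 0.0217 km

0.022 km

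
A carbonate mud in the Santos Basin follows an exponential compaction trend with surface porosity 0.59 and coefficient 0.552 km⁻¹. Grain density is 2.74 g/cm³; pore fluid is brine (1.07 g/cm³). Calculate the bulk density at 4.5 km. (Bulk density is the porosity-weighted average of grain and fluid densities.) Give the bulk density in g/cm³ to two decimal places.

Porosity at depth: n = 0.59·exp(−0.552×4.5) = 0.59×0.0834 = 0.0492
Bulk density: ρ_b = (1−n)ρ_g + n·ρ_f = 0.9508×2.74 + 0.0492×1.07
       = 2.605 + 0.053 = 2.658 g/cm³

2.66 g/cm³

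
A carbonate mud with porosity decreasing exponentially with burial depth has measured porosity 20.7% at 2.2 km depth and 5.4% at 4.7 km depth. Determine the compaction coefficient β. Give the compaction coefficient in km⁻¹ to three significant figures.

Athy: phi(d) = phi₀ e^(−βd) ⇒ phi₁/phi₂ = e^{β(d₂−d₁)} ⇒ β = ln(phi₁/phi₂)/(d₂−d₁)
β = ln(0.207/0.054) / (4.7 − 2.2) = ln(3.833) / 2.5 = 1.3437 / 2.5 = 0.5375 km⁻¹

0.537 km⁻¹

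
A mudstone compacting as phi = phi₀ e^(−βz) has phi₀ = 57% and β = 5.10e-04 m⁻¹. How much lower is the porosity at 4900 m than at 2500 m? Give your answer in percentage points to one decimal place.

Working in km (1 km = 1000 m; β in km⁻¹ = β in m⁻¹ × 1000):
phi(2.5) = 0.57·e^(−0.51×2.5) = 0.1593
phi(4.9) = 0.57·e^(−0.51×4.9) = 0.0468
Δphi = 0.1593 − 0.0468 = 0.1124

11.2 percentage points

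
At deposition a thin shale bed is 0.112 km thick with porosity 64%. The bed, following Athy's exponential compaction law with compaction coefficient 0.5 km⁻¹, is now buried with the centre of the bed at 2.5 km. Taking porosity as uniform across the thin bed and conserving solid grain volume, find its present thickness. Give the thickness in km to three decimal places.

Porosity at 2.5 km: φ = 0.64·exp(−0.5×2.5) = 0.1834
Solid-volume conservation: h(1−φ) = h₀(1−φ₀) ⇒ h = h₀·(1−φ₀)/(1−φ)
h = 0.112 × (1 − 0.64)/(1 − 0.1834) = 0.112 × 0.4408 = 0.0494 km

0.049 km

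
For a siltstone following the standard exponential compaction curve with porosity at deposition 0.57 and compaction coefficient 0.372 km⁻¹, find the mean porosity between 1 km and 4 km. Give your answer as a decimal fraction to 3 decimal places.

⟨phi⟩ = (1/(d₂−d₁)) ∫ phi₀ e^(−kd) dd = phi₀·(e^(−k·d₁) − e^(−k·d₂)) / (k·(d₂−d₁))
e^(−0.372×1) = 0.6894; e^(−0.372×4) = 0.2258
⟨phi⟩ = 0.57 × (0.6894 − 0.2258) / (0.372 × 3) = 0.57 × 0.4153 = 0.2367

0.237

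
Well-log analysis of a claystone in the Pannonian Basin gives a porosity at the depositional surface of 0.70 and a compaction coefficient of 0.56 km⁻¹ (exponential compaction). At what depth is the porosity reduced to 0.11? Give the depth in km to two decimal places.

Invert Athy's law: d = ln(φ₀/φ) / c
d = ln(0.7/0.11) / 0.56 = ln(6.364) / 0.56 = 1.8506 / 0.56 = 3.305 km

3.30 km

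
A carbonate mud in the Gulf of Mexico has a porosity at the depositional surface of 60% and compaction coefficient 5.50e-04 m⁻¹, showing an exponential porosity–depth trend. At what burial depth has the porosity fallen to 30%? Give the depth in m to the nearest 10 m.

Working in km (1 km = 1000 m; c in km⁻¹ = c in m⁻¹ × 1000):
Invert Athy's law: z = ln(phi₀/phi) / c
z = ln(0.6/0.3) / 0.55 = ln(2) / 0.55 = 0.6931 / 0.55 = 1.260 km

1260 m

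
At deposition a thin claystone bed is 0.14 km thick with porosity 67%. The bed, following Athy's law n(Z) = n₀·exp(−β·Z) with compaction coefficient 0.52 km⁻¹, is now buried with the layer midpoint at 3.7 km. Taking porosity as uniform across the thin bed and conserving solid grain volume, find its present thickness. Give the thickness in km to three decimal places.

Porosity at 3.7 km: n = 0.67·exp(−0.52×3.7) = 0.0978
Solid-volume conservation: h(1−n) = h₀(1−n₀) ⇒ h = h₀·(1−n₀)/(1−n)
h = 0.14 × (1 − 0.67)/(1 − 0.0978) = 0.14 × 0.3658 = 0.0512 km

0.051 km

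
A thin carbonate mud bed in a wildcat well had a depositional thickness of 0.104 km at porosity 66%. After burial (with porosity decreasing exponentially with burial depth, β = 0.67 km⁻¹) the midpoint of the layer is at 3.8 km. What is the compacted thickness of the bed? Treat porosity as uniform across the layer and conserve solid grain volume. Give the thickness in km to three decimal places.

0.037 km

Porosity at 3.8 km: φ = 0.66·exp(−0.67×3.8) = 0.0517
Solid-volume conservation: h(1−φ) = h₀(1−φ₀) ⇒ h = h₀·(1−φ₀)/(1−φ)
h = 0.104 × (1 − 0.66)/(1 − 0.0517) = 0.104 × 0.3586 = 0.0373 km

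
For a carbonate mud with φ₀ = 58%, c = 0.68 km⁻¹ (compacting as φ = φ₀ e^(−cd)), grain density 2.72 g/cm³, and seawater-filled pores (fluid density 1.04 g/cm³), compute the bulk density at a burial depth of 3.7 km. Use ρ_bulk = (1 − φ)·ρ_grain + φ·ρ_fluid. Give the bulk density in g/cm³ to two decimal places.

2.64 g/cm³

Porosity at depth: φ = 0.58·exp(−0.68×3.7) = 0.58×0.0808 = 0.0469
Bulk density: ρ_b = (1−φ)ρ_g + φ·ρ_f = 0.9531×2.72 + 0.0469×1.04
       = 2.593 + 0.049 = 2.641 g/cm³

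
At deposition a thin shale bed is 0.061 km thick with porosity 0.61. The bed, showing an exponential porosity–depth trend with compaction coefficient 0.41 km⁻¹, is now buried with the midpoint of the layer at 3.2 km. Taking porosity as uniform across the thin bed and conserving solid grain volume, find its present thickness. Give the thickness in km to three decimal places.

0.028 km

Porosity at 3.2 km: phi = 0.61·exp(−0.41×3.2) = 0.1643
Solid-volume conservation: h(1−phi) = h₀(1−phi₀) ⇒ h = h₀·(1−phi₀)/(1−phi)
h = 0.061 × (1 − 0.61)/(1 − 0.1643) = 0.061 × 0.4667 = 0.0285 km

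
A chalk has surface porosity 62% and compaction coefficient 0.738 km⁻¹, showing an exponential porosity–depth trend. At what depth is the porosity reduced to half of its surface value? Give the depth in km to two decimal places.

0.94 km

phi/phi₀ = 1/2 ⇒ exp(−c·z) = 1/2 ⇒ z = ln(2) / c
z = 0.6931 / 0.738 = 0.939 km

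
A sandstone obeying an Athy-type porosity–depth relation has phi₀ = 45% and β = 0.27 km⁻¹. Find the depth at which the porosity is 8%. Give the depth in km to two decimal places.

Invert Athy's law: Z = ln(phi₀/phi) / β
Z = ln(0.45/0.08) / 0.27 = ln(5.625) / 0.27 = 1.7272 / 0.27 = 6.397 km

6.40 km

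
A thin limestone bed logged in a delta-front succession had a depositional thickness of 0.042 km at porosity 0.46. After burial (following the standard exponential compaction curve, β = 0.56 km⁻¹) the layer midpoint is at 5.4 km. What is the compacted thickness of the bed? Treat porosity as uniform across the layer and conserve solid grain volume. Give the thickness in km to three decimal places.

Porosity at 5.4 km: phi = 0.46·exp(−0.56×5.4) = 0.0224
Solid-volume conservation: h(1−phi) = h₀(1−phi₀) ⇒ h = h₀·(1−phi₀)/(1−phi)
h = 0.042 × (1 − 0.46)/(1 − 0.0224) = 0.042 × 0.5523 = 0.0232 km

0.023 km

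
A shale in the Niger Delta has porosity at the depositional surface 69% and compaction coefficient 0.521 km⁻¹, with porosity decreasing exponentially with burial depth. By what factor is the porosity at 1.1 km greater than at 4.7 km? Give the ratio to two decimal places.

6.52

phi(d₁)/phi(d₂) = e^(−c·d₁)/e^(−c·d₂) = e^{c(d₂−d₁)}
= exp(0.521 × 3.6) = exp(1.876) = 6.5247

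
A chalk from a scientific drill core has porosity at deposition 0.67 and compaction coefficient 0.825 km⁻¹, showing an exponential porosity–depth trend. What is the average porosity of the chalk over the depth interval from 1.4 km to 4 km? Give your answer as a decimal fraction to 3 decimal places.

0.087

⟨φ⟩ = (1/(Z₂−Z₁)) ∫ φ₀ e^(−βZ) dZ = φ₀·(e^(−β·Z₁) − e^(−β·Z₂)) / (β·(Z₂−Z₁))
e^(−0.825×1.4) = 0.3151; e^(−0.825×4) = 0.0369
⟨φ⟩ = 0.67 × (0.3151 − 0.0369) / (0.825 × 2.6) = 0.67 × 0.1297 = 0.0869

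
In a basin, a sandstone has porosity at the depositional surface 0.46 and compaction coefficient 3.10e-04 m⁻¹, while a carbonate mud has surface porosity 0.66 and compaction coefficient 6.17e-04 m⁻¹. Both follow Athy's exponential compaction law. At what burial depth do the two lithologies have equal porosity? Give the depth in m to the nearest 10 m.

Working in km (1 km = 1000 m; k in km⁻¹ = k in m⁻¹ × 1000):
Set phi₀ₐ e^(−kₐz) = phi₀ᵦ e^(−kᵦz) ⇒ ln(phi₀ₐ/phi₀ᵦ) = (kₐ − kᵦ)·z
z = ln(0.46/0.66) / (0.31 − 0.617) = -0.3610 / -0.307 = 1.176 km

1180 m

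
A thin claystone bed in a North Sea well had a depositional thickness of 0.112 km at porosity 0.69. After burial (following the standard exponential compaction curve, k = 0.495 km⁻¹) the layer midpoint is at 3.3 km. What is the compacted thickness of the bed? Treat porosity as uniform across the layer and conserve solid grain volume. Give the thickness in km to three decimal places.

0.040 km

Porosity at 3.3 km: n = 0.69·exp(−0.495×3.3) = 0.1347
Solid-volume conservation: h(1−n) = h₀(1−n₀) ⇒ h = h₀·(1−n₀)/(1−n)
h = 0.112 × (1 − 0.69)/(1 − 0.1347) = 0.112 × 0.3583 = 0.0401 km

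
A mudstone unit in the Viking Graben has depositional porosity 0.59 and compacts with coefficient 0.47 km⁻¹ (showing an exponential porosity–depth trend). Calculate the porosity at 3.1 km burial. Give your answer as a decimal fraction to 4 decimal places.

0.1374

n = n₀·exp(−c·Z) = 0.59 × exp(−0.47 × 3.1) = 0.59 × exp(−1.457)
  = 0.59 × 0.2329 = 0.1374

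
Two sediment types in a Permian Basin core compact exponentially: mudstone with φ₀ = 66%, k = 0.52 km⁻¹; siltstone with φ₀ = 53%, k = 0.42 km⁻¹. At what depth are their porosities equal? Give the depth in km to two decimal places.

Set φ₀ₐ e^(−kₐz) = φ₀ᵦ e^(−kᵦz) ⇒ ln(φ₀ₐ/φ₀ᵦ) = (kₐ − kᵦ)·z
z = ln(0.66/0.53) / (0.52 − 0.42) = 0.2194 / 0.1 = 2.194 km

2.19 km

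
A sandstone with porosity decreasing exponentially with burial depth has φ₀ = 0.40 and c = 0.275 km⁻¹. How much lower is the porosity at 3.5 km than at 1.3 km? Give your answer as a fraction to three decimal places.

φ(1.3) = 0.4·e^(−0.275×1.3) = 0.2798
φ(3.5) = 0.4·e^(−0.275×3.5) = 0.1528
Δφ = 0.2798 − 0.1528 = 0.1270

0.127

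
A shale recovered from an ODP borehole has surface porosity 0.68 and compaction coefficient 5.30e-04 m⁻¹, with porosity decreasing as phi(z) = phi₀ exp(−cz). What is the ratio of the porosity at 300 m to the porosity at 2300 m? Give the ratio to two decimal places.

2.89

Working in km (1 km = 1000 m; c in km⁻¹ = c in m⁻¹ × 1000):
phi(z₁)/phi(z₂) = e^(−c·z₁)/e^(−c·z₂) = e^{c(z₂−z₁)}
= exp(0.53 × 2) = exp(1.06) = 2.8864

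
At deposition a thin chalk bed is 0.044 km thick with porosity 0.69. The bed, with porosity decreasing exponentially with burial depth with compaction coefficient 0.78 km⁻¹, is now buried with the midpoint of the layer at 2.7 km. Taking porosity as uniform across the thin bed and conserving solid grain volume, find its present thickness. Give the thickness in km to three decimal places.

0.015 km

Porosity at 2.7 km: n = 0.69·exp(−0.78×2.7) = 0.0840
Solid-volume conservation: h(1−n) = h₀(1−n₀) ⇒ h = h₀·(1−n₀)/(1−n)
h = 0.044 × (1 − 0.69)/(1 − 0.0840) = 0.044 × 0.3384 = 0.0149 km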